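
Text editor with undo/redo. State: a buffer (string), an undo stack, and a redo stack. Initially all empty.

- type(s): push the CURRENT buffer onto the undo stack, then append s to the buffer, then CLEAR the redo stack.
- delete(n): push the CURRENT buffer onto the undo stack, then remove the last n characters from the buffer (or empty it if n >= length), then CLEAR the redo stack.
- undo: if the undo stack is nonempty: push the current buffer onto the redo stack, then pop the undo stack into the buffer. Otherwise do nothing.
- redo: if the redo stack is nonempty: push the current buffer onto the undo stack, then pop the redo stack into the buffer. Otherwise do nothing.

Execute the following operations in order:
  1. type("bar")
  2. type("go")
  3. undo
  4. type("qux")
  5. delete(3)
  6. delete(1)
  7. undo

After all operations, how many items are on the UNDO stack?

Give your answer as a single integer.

Answer: 3

Derivation:
After op 1 (type): buf='bar' undo_depth=1 redo_depth=0
After op 2 (type): buf='bargo' undo_depth=2 redo_depth=0
After op 3 (undo): buf='bar' undo_depth=1 redo_depth=1
After op 4 (type): buf='barqux' undo_depth=2 redo_depth=0
After op 5 (delete): buf='bar' undo_depth=3 redo_depth=0
After op 6 (delete): buf='ba' undo_depth=4 redo_depth=0
After op 7 (undo): buf='bar' undo_depth=3 redo_depth=1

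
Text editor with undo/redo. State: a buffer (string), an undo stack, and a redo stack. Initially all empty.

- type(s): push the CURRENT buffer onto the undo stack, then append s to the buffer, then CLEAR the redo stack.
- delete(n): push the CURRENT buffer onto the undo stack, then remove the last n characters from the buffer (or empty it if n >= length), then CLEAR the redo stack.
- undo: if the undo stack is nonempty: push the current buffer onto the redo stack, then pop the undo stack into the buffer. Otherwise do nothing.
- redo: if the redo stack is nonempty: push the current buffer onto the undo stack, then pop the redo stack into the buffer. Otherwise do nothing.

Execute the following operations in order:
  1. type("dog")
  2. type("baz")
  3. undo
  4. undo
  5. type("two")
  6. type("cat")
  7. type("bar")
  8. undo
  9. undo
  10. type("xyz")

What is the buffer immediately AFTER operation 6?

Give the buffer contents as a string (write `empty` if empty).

Answer: twocat

Derivation:
After op 1 (type): buf='dog' undo_depth=1 redo_depth=0
After op 2 (type): buf='dogbaz' undo_depth=2 redo_depth=0
After op 3 (undo): buf='dog' undo_depth=1 redo_depth=1
After op 4 (undo): buf='(empty)' undo_depth=0 redo_depth=2
After op 5 (type): buf='two' undo_depth=1 redo_depth=0
After op 6 (type): buf='twocat' undo_depth=2 redo_depth=0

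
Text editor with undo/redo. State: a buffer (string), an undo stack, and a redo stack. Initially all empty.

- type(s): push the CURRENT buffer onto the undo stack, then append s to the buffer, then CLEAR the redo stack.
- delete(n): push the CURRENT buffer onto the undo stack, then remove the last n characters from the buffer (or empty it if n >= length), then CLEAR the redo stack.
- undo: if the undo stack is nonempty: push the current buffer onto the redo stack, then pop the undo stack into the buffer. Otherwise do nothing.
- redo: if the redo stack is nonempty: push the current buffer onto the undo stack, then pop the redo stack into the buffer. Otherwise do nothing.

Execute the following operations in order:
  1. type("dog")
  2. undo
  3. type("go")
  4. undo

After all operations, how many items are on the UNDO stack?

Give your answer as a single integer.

Answer: 0

Derivation:
After op 1 (type): buf='dog' undo_depth=1 redo_depth=0
After op 2 (undo): buf='(empty)' undo_depth=0 redo_depth=1
After op 3 (type): buf='go' undo_depth=1 redo_depth=0
After op 4 (undo): buf='(empty)' undo_depth=0 redo_depth=1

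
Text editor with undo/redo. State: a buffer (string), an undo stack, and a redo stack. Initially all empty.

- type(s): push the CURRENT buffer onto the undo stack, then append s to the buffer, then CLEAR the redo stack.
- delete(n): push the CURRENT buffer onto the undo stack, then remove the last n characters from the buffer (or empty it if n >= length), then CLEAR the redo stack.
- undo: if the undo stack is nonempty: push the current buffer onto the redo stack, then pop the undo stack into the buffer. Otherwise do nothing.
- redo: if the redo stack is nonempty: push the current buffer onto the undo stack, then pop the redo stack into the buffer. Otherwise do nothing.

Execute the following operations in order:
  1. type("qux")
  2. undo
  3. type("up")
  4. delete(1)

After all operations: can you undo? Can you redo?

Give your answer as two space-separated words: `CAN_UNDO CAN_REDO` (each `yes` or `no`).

After op 1 (type): buf='qux' undo_depth=1 redo_depth=0
After op 2 (undo): buf='(empty)' undo_depth=0 redo_depth=1
After op 3 (type): buf='up' undo_depth=1 redo_depth=0
After op 4 (delete): buf='u' undo_depth=2 redo_depth=0

Answer: yes no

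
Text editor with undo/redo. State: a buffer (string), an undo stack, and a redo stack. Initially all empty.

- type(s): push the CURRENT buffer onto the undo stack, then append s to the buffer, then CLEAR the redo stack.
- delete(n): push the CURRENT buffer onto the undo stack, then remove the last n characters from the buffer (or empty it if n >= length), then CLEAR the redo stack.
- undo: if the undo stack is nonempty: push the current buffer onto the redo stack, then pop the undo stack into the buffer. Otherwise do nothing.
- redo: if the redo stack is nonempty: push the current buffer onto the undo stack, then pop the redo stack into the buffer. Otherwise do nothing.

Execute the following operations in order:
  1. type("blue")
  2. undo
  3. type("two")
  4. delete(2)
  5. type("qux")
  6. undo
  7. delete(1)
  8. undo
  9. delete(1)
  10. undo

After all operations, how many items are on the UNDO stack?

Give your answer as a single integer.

After op 1 (type): buf='blue' undo_depth=1 redo_depth=0
After op 2 (undo): buf='(empty)' undo_depth=0 redo_depth=1
After op 3 (type): buf='two' undo_depth=1 redo_depth=0
After op 4 (delete): buf='t' undo_depth=2 redo_depth=0
After op 5 (type): buf='tqux' undo_depth=3 redo_depth=0
After op 6 (undo): buf='t' undo_depth=2 redo_depth=1
After op 7 (delete): buf='(empty)' undo_depth=3 redo_depth=0
After op 8 (undo): buf='t' undo_depth=2 redo_depth=1
After op 9 (delete): buf='(empty)' undo_depth=3 redo_depth=0
After op 10 (undo): buf='t' undo_depth=2 redo_depth=1

Answer: 2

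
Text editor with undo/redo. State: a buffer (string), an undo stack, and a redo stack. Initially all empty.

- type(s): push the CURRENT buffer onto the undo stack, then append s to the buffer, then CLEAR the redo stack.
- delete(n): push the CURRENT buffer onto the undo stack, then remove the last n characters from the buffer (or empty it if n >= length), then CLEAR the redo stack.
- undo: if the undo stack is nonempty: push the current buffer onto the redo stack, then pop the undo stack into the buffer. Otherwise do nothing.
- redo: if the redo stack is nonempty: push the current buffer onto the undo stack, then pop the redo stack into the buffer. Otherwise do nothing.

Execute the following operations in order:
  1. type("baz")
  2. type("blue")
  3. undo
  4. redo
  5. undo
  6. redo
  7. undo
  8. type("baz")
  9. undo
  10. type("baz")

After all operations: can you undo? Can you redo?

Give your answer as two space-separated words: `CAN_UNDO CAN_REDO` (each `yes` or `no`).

Answer: yes no

Derivation:
After op 1 (type): buf='baz' undo_depth=1 redo_depth=0
After op 2 (type): buf='bazblue' undo_depth=2 redo_depth=0
After op 3 (undo): buf='baz' undo_depth=1 redo_depth=1
After op 4 (redo): buf='bazblue' undo_depth=2 redo_depth=0
After op 5 (undo): buf='baz' undo_depth=1 redo_depth=1
After op 6 (redo): buf='bazblue' undo_depth=2 redo_depth=0
After op 7 (undo): buf='baz' undo_depth=1 redo_depth=1
After op 8 (type): buf='bazbaz' undo_depth=2 redo_depth=0
After op 9 (undo): buf='baz' undo_depth=1 redo_depth=1
After op 10 (type): buf='bazbaz' undo_depth=2 redo_depth=0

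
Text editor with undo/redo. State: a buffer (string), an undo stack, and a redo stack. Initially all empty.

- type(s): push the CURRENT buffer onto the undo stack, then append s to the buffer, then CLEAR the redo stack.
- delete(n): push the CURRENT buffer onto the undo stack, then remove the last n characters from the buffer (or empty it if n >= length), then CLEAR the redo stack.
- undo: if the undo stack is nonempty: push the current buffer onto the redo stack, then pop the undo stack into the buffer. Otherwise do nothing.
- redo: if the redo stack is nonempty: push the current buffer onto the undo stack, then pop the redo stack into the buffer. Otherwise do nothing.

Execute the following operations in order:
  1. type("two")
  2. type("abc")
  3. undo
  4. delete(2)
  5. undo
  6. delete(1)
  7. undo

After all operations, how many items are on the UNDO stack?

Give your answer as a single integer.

After op 1 (type): buf='two' undo_depth=1 redo_depth=0
After op 2 (type): buf='twoabc' undo_depth=2 redo_depth=0
After op 3 (undo): buf='two' undo_depth=1 redo_depth=1
After op 4 (delete): buf='t' undo_depth=2 redo_depth=0
After op 5 (undo): buf='two' undo_depth=1 redo_depth=1
After op 6 (delete): buf='tw' undo_depth=2 redo_depth=0
After op 7 (undo): buf='two' undo_depth=1 redo_depth=1

Answer: 1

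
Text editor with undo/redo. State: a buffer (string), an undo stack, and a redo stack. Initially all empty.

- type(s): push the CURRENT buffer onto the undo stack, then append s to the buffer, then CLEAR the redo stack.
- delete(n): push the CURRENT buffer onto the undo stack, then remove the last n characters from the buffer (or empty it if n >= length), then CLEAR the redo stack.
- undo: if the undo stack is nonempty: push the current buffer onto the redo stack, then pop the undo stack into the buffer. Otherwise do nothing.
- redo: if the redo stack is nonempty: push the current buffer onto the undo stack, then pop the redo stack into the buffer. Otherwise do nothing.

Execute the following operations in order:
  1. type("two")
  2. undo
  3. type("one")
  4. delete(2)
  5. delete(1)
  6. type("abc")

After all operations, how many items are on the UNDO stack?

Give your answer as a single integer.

Answer: 4

Derivation:
After op 1 (type): buf='two' undo_depth=1 redo_depth=0
After op 2 (undo): buf='(empty)' undo_depth=0 redo_depth=1
After op 3 (type): buf='one' undo_depth=1 redo_depth=0
After op 4 (delete): buf='o' undo_depth=2 redo_depth=0
After op 5 (delete): buf='(empty)' undo_depth=3 redo_depth=0
After op 6 (type): buf='abc' undo_depth=4 redo_depth=0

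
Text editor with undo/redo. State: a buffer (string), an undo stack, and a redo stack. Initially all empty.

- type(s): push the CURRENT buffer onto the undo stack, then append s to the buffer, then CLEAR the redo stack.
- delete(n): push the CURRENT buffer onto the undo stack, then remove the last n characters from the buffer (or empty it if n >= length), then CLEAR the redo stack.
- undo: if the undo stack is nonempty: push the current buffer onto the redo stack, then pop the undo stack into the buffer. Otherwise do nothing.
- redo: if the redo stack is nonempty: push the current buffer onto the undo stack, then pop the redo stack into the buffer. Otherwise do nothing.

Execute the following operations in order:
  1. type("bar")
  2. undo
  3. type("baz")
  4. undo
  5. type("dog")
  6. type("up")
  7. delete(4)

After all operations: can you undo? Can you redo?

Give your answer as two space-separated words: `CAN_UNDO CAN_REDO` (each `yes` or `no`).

After op 1 (type): buf='bar' undo_depth=1 redo_depth=0
After op 2 (undo): buf='(empty)' undo_depth=0 redo_depth=1
After op 3 (type): buf='baz' undo_depth=1 redo_depth=0
After op 4 (undo): buf='(empty)' undo_depth=0 redo_depth=1
After op 5 (type): buf='dog' undo_depth=1 redo_depth=0
After op 6 (type): buf='dogup' undo_depth=2 redo_depth=0
After op 7 (delete): buf='d' undo_depth=3 redo_depth=0

Answer: yes no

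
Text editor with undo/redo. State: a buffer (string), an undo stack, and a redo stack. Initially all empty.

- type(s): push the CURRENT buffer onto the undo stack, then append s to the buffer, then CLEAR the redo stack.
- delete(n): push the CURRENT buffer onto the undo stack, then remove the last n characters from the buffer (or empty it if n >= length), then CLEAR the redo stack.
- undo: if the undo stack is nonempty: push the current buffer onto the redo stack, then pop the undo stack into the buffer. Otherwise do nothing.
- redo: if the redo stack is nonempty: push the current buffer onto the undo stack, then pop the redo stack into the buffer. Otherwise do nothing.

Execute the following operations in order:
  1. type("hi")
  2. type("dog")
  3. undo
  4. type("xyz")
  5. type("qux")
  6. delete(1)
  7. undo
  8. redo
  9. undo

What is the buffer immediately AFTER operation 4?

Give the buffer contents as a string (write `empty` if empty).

After op 1 (type): buf='hi' undo_depth=1 redo_depth=0
After op 2 (type): buf='hidog' undo_depth=2 redo_depth=0
After op 3 (undo): buf='hi' undo_depth=1 redo_depth=1
After op 4 (type): buf='hixyz' undo_depth=2 redo_depth=0

Answer: hixyz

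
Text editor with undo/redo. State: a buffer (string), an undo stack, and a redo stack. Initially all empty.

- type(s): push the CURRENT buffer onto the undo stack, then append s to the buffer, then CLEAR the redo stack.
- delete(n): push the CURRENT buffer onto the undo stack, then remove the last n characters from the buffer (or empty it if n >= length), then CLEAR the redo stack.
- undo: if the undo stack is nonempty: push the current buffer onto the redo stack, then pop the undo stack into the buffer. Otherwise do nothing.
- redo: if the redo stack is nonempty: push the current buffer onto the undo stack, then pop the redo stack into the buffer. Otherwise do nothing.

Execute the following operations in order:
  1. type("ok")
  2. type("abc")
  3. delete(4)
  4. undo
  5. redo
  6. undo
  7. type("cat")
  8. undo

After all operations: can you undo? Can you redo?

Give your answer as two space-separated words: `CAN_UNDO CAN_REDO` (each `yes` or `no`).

After op 1 (type): buf='ok' undo_depth=1 redo_depth=0
After op 2 (type): buf='okabc' undo_depth=2 redo_depth=0
After op 3 (delete): buf='o' undo_depth=3 redo_depth=0
After op 4 (undo): buf='okabc' undo_depth=2 redo_depth=1
After op 5 (redo): buf='o' undo_depth=3 redo_depth=0
After op 6 (undo): buf='okabc' undo_depth=2 redo_depth=1
After op 7 (type): buf='okabccat' undo_depth=3 redo_depth=0
After op 8 (undo): buf='okabc' undo_depth=2 redo_depth=1

Answer: yes yes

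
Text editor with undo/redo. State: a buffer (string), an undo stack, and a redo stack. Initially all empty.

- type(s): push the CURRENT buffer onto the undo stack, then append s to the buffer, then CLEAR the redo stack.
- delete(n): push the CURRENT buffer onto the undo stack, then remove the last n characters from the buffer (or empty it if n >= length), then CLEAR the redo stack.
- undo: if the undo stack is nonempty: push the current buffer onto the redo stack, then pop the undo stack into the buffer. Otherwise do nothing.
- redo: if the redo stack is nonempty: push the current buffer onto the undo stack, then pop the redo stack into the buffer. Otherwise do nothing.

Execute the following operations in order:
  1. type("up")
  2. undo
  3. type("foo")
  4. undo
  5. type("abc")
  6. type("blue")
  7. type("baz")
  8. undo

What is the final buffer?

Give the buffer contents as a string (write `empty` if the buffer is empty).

After op 1 (type): buf='up' undo_depth=1 redo_depth=0
After op 2 (undo): buf='(empty)' undo_depth=0 redo_depth=1
After op 3 (type): buf='foo' undo_depth=1 redo_depth=0
After op 4 (undo): buf='(empty)' undo_depth=0 redo_depth=1
After op 5 (type): buf='abc' undo_depth=1 redo_depth=0
After op 6 (type): buf='abcblue' undo_depth=2 redo_depth=0
After op 7 (type): buf='abcbluebaz' undo_depth=3 redo_depth=0
After op 8 (undo): buf='abcblue' undo_depth=2 redo_depth=1

Answer: abcblue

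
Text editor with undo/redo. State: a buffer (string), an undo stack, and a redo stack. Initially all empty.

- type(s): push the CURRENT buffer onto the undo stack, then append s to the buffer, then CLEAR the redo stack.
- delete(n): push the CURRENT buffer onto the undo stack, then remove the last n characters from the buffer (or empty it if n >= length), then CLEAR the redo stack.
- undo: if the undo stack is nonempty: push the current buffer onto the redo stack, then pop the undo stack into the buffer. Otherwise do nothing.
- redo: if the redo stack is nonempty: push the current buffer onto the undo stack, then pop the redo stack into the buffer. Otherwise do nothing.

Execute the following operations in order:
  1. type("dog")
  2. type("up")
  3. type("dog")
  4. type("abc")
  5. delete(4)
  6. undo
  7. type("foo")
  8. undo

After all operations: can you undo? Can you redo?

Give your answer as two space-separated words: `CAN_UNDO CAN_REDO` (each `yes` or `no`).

Answer: yes yes

Derivation:
After op 1 (type): buf='dog' undo_depth=1 redo_depth=0
After op 2 (type): buf='dogup' undo_depth=2 redo_depth=0
After op 3 (type): buf='dogupdog' undo_depth=3 redo_depth=0
After op 4 (type): buf='dogupdogabc' undo_depth=4 redo_depth=0
After op 5 (delete): buf='dogupdo' undo_depth=5 redo_depth=0
After op 6 (undo): buf='dogupdogabc' undo_depth=4 redo_depth=1
After op 7 (type): buf='dogupdogabcfoo' undo_depth=5 redo_depth=0
After op 8 (undo): buf='dogupdogabc' undo_depth=4 redo_depth=1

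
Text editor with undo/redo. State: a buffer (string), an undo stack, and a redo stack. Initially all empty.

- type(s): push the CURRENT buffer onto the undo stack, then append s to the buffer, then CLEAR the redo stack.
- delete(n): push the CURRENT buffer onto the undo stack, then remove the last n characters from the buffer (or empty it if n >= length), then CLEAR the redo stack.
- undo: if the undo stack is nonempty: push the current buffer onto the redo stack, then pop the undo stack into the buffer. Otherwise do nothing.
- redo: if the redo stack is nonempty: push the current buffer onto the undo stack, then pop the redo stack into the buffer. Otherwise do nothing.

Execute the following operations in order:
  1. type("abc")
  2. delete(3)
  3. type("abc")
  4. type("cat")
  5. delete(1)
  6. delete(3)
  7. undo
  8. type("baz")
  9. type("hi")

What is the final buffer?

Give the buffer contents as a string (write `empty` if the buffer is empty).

Answer: abccabazhi

Derivation:
After op 1 (type): buf='abc' undo_depth=1 redo_depth=0
After op 2 (delete): buf='(empty)' undo_depth=2 redo_depth=0
After op 3 (type): buf='abc' undo_depth=3 redo_depth=0
After op 4 (type): buf='abccat' undo_depth=4 redo_depth=0
After op 5 (delete): buf='abcca' undo_depth=5 redo_depth=0
After op 6 (delete): buf='ab' undo_depth=6 redo_depth=0
After op 7 (undo): buf='abcca' undo_depth=5 redo_depth=1
After op 8 (type): buf='abccabaz' undo_depth=6 redo_depth=0
After op 9 (type): buf='abccabazhi' undo_depth=7 redo_depth=0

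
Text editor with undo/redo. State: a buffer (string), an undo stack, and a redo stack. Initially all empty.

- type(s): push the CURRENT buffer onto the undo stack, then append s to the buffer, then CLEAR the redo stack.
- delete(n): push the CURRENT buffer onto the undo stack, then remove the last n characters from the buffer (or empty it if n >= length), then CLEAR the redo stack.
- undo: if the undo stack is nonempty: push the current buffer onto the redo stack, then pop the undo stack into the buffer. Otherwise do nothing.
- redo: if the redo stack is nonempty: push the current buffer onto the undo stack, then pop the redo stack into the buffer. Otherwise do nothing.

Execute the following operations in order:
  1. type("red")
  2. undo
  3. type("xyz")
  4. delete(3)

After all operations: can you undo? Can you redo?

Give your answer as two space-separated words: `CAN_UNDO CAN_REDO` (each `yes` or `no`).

After op 1 (type): buf='red' undo_depth=1 redo_depth=0
After op 2 (undo): buf='(empty)' undo_depth=0 redo_depth=1
After op 3 (type): buf='xyz' undo_depth=1 redo_depth=0
After op 4 (delete): buf='(empty)' undo_depth=2 redo_depth=0

Answer: yes no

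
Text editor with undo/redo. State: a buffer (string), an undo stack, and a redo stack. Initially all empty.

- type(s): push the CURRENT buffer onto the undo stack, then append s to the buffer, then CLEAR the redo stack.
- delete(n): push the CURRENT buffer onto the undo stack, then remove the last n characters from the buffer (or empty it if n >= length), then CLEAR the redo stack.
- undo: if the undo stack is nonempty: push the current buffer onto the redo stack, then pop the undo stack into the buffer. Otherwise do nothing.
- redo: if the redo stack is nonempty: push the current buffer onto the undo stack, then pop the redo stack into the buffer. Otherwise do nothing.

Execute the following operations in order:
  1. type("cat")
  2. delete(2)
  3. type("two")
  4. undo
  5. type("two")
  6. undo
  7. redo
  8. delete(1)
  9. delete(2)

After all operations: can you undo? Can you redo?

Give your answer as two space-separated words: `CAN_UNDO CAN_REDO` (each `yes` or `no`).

After op 1 (type): buf='cat' undo_depth=1 redo_depth=0
After op 2 (delete): buf='c' undo_depth=2 redo_depth=0
After op 3 (type): buf='ctwo' undo_depth=3 redo_depth=0
After op 4 (undo): buf='c' undo_depth=2 redo_depth=1
After op 5 (type): buf='ctwo' undo_depth=3 redo_depth=0
After op 6 (undo): buf='c' undo_depth=2 redo_depth=1
After op 7 (redo): buf='ctwo' undo_depth=3 redo_depth=0
After op 8 (delete): buf='ctw' undo_depth=4 redo_depth=0
After op 9 (delete): buf='c' undo_depth=5 redo_depth=0

Answer: yes no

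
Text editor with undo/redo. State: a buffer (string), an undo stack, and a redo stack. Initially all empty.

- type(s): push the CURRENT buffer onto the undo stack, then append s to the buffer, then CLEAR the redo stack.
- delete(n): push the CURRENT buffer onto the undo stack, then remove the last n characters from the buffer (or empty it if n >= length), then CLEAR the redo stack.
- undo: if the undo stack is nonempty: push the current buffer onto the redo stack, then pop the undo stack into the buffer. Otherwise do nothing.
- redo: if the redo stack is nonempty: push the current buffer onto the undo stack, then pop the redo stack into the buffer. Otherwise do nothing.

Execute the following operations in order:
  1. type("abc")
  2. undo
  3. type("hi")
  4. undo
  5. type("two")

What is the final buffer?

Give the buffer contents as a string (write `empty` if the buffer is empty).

After op 1 (type): buf='abc' undo_depth=1 redo_depth=0
After op 2 (undo): buf='(empty)' undo_depth=0 redo_depth=1
After op 3 (type): buf='hi' undo_depth=1 redo_depth=0
After op 4 (undo): buf='(empty)' undo_depth=0 redo_depth=1
After op 5 (type): buf='two' undo_depth=1 redo_depth=0

Answer: two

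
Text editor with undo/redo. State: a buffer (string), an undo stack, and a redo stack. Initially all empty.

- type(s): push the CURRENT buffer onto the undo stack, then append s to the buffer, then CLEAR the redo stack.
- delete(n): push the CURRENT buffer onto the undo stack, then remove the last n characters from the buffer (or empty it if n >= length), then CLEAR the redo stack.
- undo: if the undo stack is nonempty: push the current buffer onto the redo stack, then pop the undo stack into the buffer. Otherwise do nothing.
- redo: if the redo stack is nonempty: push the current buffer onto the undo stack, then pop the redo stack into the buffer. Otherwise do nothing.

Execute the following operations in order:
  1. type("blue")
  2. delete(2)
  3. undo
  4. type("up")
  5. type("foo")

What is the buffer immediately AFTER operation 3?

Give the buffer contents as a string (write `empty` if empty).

Answer: blue

Derivation:
After op 1 (type): buf='blue' undo_depth=1 redo_depth=0
After op 2 (delete): buf='bl' undo_depth=2 redo_depth=0
After op 3 (undo): buf='blue' undo_depth=1 redo_depth=1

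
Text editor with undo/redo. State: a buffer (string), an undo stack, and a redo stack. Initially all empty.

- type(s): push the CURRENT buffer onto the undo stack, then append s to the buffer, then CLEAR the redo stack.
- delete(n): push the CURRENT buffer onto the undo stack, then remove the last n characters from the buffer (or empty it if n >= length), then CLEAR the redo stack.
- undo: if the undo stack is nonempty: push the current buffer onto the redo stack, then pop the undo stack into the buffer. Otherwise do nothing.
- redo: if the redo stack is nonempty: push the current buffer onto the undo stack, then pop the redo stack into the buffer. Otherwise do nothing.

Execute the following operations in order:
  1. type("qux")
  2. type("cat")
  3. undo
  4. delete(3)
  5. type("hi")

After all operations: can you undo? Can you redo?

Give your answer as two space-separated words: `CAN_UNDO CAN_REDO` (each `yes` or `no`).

Answer: yes no

Derivation:
After op 1 (type): buf='qux' undo_depth=1 redo_depth=0
After op 2 (type): buf='quxcat' undo_depth=2 redo_depth=0
After op 3 (undo): buf='qux' undo_depth=1 redo_depth=1
After op 4 (delete): buf='(empty)' undo_depth=2 redo_depth=0
After op 5 (type): buf='hi' undo_depth=3 redo_depth=0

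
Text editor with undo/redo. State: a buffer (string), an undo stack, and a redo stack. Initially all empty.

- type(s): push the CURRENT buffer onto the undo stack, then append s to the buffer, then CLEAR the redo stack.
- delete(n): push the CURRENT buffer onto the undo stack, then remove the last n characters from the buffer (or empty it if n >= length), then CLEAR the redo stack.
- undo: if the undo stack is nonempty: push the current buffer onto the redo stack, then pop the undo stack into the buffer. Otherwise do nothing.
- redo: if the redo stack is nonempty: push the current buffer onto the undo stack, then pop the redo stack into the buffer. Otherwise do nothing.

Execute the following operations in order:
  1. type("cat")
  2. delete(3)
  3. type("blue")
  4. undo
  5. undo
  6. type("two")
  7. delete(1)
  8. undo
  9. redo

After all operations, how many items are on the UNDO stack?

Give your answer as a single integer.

Answer: 3

Derivation:
After op 1 (type): buf='cat' undo_depth=1 redo_depth=0
After op 2 (delete): buf='(empty)' undo_depth=2 redo_depth=0
After op 3 (type): buf='blue' undo_depth=3 redo_depth=0
After op 4 (undo): buf='(empty)' undo_depth=2 redo_depth=1
After op 5 (undo): buf='cat' undo_depth=1 redo_depth=2
After op 6 (type): buf='cattwo' undo_depth=2 redo_depth=0
After op 7 (delete): buf='cattw' undo_depth=3 redo_depth=0
After op 8 (undo): buf='cattwo' undo_depth=2 redo_depth=1
After op 9 (redo): buf='cattw' undo_depth=3 redo_depth=0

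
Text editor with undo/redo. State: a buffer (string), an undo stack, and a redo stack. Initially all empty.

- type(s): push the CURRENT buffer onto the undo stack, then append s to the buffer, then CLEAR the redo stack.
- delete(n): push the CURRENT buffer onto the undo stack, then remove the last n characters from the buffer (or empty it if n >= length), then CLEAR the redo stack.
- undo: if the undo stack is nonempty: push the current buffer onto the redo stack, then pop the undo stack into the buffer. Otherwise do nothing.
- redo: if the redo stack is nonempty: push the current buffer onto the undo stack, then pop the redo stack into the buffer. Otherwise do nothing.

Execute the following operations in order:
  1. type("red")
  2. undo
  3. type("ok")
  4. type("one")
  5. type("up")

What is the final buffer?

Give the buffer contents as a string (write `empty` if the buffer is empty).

Answer: okoneup

Derivation:
After op 1 (type): buf='red' undo_depth=1 redo_depth=0
After op 2 (undo): buf='(empty)' undo_depth=0 redo_depth=1
After op 3 (type): buf='ok' undo_depth=1 redo_depth=0
After op 4 (type): buf='okone' undo_depth=2 redo_depth=0
After op 5 (type): buf='okoneup' undo_depth=3 redo_depth=0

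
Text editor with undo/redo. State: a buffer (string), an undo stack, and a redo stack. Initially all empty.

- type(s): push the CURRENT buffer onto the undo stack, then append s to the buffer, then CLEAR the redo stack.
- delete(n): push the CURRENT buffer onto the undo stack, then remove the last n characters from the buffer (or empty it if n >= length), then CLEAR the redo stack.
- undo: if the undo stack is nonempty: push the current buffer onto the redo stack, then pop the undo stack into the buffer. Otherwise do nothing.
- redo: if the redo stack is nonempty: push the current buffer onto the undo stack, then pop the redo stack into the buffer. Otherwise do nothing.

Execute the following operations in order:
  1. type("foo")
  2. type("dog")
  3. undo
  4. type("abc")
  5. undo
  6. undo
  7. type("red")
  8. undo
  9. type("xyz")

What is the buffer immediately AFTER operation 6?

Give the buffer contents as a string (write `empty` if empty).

After op 1 (type): buf='foo' undo_depth=1 redo_depth=0
After op 2 (type): buf='foodog' undo_depth=2 redo_depth=0
After op 3 (undo): buf='foo' undo_depth=1 redo_depth=1
After op 4 (type): buf='fooabc' undo_depth=2 redo_depth=0
After op 5 (undo): buf='foo' undo_depth=1 redo_depth=1
After op 6 (undo): buf='(empty)' undo_depth=0 redo_depth=2

Answer: empty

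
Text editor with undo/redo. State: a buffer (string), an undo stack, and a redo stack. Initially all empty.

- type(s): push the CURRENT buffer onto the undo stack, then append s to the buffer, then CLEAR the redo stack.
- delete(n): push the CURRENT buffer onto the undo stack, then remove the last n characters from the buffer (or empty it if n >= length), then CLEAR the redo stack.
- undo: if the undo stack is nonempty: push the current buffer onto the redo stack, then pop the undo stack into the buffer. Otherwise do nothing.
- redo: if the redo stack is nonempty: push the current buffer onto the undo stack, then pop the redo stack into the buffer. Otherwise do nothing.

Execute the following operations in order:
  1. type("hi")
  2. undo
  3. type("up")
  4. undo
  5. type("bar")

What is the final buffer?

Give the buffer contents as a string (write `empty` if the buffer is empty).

Answer: bar

Derivation:
After op 1 (type): buf='hi' undo_depth=1 redo_depth=0
After op 2 (undo): buf='(empty)' undo_depth=0 redo_depth=1
After op 3 (type): buf='up' undo_depth=1 redo_depth=0
After op 4 (undo): buf='(empty)' undo_depth=0 redo_depth=1
After op 5 (type): buf='bar' undo_depth=1 redo_depth=0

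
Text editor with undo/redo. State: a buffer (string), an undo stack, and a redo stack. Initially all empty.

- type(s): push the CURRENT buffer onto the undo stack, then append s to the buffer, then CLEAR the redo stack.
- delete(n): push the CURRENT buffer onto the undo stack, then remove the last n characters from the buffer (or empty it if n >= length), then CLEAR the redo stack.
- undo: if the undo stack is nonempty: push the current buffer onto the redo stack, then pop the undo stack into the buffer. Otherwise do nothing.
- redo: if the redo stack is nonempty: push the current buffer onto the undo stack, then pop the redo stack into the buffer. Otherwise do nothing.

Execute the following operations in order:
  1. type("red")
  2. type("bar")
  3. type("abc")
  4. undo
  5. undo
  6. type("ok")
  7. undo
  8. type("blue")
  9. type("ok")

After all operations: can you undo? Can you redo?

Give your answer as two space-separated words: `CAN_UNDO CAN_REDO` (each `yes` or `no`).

After op 1 (type): buf='red' undo_depth=1 redo_depth=0
After op 2 (type): buf='redbar' undo_depth=2 redo_depth=0
After op 3 (type): buf='redbarabc' undo_depth=3 redo_depth=0
After op 4 (undo): buf='redbar' undo_depth=2 redo_depth=1
After op 5 (undo): buf='red' undo_depth=1 redo_depth=2
After op 6 (type): buf='redok' undo_depth=2 redo_depth=0
After op 7 (undo): buf='red' undo_depth=1 redo_depth=1
After op 8 (type): buf='redblue' undo_depth=2 redo_depth=0
After op 9 (type): buf='redblueok' undo_depth=3 redo_depth=0

Answer: yes no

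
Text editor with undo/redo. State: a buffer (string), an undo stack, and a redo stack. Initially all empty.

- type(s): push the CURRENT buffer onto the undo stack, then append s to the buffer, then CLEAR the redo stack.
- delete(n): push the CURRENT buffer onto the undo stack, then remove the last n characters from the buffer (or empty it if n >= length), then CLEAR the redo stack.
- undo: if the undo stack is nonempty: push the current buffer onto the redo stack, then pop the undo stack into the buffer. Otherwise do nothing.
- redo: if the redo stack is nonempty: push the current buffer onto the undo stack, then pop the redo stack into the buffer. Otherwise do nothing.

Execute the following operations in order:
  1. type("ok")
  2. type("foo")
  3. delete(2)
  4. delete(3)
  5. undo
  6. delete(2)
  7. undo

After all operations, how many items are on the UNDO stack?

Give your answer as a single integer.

Answer: 3

Derivation:
After op 1 (type): buf='ok' undo_depth=1 redo_depth=0
After op 2 (type): buf='okfoo' undo_depth=2 redo_depth=0
After op 3 (delete): buf='okf' undo_depth=3 redo_depth=0
After op 4 (delete): buf='(empty)' undo_depth=4 redo_depth=0
After op 5 (undo): buf='okf' undo_depth=3 redo_depth=1
After op 6 (delete): buf='o' undo_depth=4 redo_depth=0
After op 7 (undo): buf='okf' undo_depth=3 redo_depth=1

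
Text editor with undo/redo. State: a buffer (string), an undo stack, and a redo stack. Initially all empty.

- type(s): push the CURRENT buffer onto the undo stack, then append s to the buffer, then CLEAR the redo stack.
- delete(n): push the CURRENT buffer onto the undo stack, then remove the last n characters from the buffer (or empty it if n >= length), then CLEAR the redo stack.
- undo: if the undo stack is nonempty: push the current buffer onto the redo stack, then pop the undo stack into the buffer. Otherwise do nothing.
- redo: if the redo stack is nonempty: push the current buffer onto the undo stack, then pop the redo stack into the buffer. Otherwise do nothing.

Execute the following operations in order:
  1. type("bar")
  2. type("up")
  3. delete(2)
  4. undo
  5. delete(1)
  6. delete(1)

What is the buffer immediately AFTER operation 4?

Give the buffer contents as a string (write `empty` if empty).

After op 1 (type): buf='bar' undo_depth=1 redo_depth=0
After op 2 (type): buf='barup' undo_depth=2 redo_depth=0
After op 3 (delete): buf='bar' undo_depth=3 redo_depth=0
After op 4 (undo): buf='barup' undo_depth=2 redo_depth=1

Answer: barup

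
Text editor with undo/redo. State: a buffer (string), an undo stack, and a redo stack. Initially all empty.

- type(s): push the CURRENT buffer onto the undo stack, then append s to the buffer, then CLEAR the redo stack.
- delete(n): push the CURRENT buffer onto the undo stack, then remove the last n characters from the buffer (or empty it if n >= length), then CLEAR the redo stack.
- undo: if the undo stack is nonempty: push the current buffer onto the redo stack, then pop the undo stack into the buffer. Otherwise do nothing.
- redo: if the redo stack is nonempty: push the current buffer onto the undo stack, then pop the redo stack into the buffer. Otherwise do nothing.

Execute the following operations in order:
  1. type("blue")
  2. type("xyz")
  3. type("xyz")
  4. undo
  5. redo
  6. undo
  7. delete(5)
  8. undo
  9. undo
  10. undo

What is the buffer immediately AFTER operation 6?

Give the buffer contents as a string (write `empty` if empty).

Answer: bluexyz

Derivation:
After op 1 (type): buf='blue' undo_depth=1 redo_depth=0
After op 2 (type): buf='bluexyz' undo_depth=2 redo_depth=0
After op 3 (type): buf='bluexyzxyz' undo_depth=3 redo_depth=0
After op 4 (undo): buf='bluexyz' undo_depth=2 redo_depth=1
After op 5 (redo): buf='bluexyzxyz' undo_depth=3 redo_depth=0
After op 6 (undo): buf='bluexyz' undo_depth=2 redo_depth=1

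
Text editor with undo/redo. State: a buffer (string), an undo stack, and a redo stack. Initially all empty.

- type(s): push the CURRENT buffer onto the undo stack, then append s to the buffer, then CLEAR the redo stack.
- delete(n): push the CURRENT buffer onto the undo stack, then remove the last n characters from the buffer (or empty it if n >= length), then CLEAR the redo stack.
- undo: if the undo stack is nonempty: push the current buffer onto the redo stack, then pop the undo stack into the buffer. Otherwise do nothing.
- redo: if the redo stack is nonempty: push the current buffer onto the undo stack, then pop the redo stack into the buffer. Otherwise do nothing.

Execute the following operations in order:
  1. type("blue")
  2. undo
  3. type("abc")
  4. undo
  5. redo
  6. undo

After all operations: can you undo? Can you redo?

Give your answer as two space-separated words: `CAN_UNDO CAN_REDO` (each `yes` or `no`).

Answer: no yes

Derivation:
After op 1 (type): buf='blue' undo_depth=1 redo_depth=0
After op 2 (undo): buf='(empty)' undo_depth=0 redo_depth=1
After op 3 (type): buf='abc' undo_depth=1 redo_depth=0
After op 4 (undo): buf='(empty)' undo_depth=0 redo_depth=1
After op 5 (redo): buf='abc' undo_depth=1 redo_depth=0
After op 6 (undo): buf='(empty)' undo_depth=0 redo_depth=1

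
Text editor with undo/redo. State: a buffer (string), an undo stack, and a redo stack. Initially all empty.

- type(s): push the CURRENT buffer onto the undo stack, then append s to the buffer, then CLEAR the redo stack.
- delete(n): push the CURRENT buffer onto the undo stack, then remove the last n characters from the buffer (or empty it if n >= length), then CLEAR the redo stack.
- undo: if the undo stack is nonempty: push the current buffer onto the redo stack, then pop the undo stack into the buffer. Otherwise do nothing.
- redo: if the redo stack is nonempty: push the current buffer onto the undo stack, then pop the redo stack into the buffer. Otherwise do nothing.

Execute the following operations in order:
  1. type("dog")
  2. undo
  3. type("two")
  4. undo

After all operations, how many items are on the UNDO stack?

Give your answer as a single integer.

Answer: 0

Derivation:
After op 1 (type): buf='dog' undo_depth=1 redo_depth=0
After op 2 (undo): buf='(empty)' undo_depth=0 redo_depth=1
After op 3 (type): buf='two' undo_depth=1 redo_depth=0
After op 4 (undo): buf='(empty)' undo_depth=0 redo_depth=1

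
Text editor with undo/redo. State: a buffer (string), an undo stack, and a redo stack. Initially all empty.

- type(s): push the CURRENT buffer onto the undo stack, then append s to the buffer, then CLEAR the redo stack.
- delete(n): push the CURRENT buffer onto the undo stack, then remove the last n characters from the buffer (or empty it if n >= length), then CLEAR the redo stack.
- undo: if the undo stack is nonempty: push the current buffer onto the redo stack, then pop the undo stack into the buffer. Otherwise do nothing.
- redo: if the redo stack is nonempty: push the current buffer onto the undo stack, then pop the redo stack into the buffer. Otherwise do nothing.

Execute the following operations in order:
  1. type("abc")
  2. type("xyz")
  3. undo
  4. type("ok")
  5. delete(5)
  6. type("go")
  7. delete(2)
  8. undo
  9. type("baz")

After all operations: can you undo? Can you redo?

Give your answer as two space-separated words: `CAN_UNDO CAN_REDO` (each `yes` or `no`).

After op 1 (type): buf='abc' undo_depth=1 redo_depth=0
After op 2 (type): buf='abcxyz' undo_depth=2 redo_depth=0
After op 3 (undo): buf='abc' undo_depth=1 redo_depth=1
After op 4 (type): buf='abcok' undo_depth=2 redo_depth=0
After op 5 (delete): buf='(empty)' undo_depth=3 redo_depth=0
After op 6 (type): buf='go' undo_depth=4 redo_depth=0
After op 7 (delete): buf='(empty)' undo_depth=5 redo_depth=0
After op 8 (undo): buf='go' undo_depth=4 redo_depth=1
After op 9 (type): buf='gobaz' undo_depth=5 redo_depth=0

Answer: yes no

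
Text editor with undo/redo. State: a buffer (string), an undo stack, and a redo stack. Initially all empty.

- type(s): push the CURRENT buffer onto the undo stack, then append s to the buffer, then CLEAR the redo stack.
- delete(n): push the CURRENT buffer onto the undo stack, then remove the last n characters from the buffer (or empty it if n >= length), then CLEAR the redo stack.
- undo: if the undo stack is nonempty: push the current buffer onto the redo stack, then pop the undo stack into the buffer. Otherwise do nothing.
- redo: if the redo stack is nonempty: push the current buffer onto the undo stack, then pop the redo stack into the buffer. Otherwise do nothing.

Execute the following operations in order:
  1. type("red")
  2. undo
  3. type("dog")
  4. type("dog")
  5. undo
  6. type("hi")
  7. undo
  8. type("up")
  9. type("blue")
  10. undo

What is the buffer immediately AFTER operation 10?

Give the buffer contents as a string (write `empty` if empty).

Answer: dogup

Derivation:
After op 1 (type): buf='red' undo_depth=1 redo_depth=0
After op 2 (undo): buf='(empty)' undo_depth=0 redo_depth=1
After op 3 (type): buf='dog' undo_depth=1 redo_depth=0
After op 4 (type): buf='dogdog' undo_depth=2 redo_depth=0
After op 5 (undo): buf='dog' undo_depth=1 redo_depth=1
After op 6 (type): buf='doghi' undo_depth=2 redo_depth=0
After op 7 (undo): buf='dog' undo_depth=1 redo_depth=1
After op 8 (type): buf='dogup' undo_depth=2 redo_depth=0
After op 9 (type): buf='dogupblue' undo_depth=3 redo_depth=0
After op 10 (undo): buf='dogup' undo_depth=2 redo_depth=1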